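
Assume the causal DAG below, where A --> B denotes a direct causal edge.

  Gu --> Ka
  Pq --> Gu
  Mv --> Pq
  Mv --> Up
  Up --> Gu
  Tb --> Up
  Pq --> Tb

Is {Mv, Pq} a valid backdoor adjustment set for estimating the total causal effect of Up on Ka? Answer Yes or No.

Backdoor paths from Up to Ka (paths whose first edge points into Up):
  P1: Up <- Mv -> Pq -> Gu -> Ka
  P2: Up <- Tb <- Pq -> Gu -> Ka
Condition 1 (no descendant of Up in the set): holds — descendants of Up are {Gu, Ka}; none are in {Mv, Pq}.
Condition 2 (every backdoor path blocked by {Mv, Pq}):
  P1: blocked at fork node Mv ∈ conditioning set.
  P2: blocked at fork node Pq ∈ conditioning set.
{Mv, Pq} satisfies the backdoor criterion.

Yes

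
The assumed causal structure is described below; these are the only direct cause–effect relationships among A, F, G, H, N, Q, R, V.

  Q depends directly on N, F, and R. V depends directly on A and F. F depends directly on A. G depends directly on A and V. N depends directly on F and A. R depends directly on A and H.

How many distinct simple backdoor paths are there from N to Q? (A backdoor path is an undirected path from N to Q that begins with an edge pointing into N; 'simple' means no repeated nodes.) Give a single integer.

8

A backdoor path from N to Q is any simple undirected path whose first edge points into N (i.e. leaves N via a parent).
Parents of N: {A, F}.
Enumerating:
  P1: N <- A -> R -> Q
  P2: N <- A -> F -> Q
  P3: N <- A -> V <- F -> Q
  P4: N <- A -> G <- V <- F -> Q
  P5: N <- F <- A -> R -> Q
  P6: N <- F -> V <- A -> R -> Q
  P7: N <- F -> V -> G <- A -> R -> Q
  P8: N <- F -> Q
That exhausts the simple backdoor paths. Count: 8.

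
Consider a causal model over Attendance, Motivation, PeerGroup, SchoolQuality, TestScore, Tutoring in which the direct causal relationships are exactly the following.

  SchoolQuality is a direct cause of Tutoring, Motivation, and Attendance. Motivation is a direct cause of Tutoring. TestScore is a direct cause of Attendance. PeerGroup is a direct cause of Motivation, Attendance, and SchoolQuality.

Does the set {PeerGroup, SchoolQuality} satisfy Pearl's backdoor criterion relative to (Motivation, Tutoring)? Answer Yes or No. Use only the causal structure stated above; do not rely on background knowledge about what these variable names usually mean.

Yes

Backdoor paths from Motivation to Tutoring (paths whose first edge points into Motivation):
  P1: Motivation <- PeerGroup -> SchoolQuality -> Tutoring
  P2: Motivation <- PeerGroup -> Attendance <- SchoolQuality -> Tutoring
  P3: Motivation <- SchoolQuality -> Tutoring
Condition 1 (no descendant of Motivation in the set): holds — descendants of Motivation are {Tutoring}; none are in {PeerGroup, SchoolQuality}.
Condition 2 (every backdoor path blocked by {PeerGroup, SchoolQuality}):
  P1: blocked at fork node PeerGroup ∈ conditioning set.
  P2: blocked at fork node PeerGroup ∈ conditioning set.
  P3: blocked at fork node SchoolQuality ∈ conditioning set.
{PeerGroup, SchoolQuality} satisfies the backdoor criterion.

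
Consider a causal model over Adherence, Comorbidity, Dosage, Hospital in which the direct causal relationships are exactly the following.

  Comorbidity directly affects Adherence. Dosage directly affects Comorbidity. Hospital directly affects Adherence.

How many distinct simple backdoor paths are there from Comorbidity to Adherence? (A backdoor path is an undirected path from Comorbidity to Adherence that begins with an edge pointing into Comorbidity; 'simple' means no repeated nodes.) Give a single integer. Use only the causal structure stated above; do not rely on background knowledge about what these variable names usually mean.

A backdoor path from Comorbidity to Adherence is any simple undirected path whose first edge points into Comorbidity (i.e. leaves Comorbidity via a parent).
Parents of Comorbidity: {Dosage}.
No simple path from any parent of Comorbidity reaches Adherence without revisiting Comorbidity, so there are no backdoor paths.

0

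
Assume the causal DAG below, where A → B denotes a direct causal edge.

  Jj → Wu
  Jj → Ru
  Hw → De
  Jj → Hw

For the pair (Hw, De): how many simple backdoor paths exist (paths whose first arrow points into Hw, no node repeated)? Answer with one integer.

A backdoor path from Hw to De is any simple undirected path whose first edge points into Hw (i.e. leaves Hw via a parent).
Parents of Hw: {Jj}.
No simple path from any parent of Hw reaches De without revisiting Hw, so there are no backdoor paths.

0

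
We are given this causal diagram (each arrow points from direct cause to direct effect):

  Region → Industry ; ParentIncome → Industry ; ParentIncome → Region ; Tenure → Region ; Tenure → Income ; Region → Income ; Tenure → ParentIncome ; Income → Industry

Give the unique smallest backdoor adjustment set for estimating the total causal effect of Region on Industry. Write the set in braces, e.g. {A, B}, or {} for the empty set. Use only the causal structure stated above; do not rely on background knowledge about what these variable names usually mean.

Variables eligible for adjustment (non-descendants of Region, excluding Region and Industry): {ParentIncome, Tenure}.
Backdoor paths from Region to Industry:
  P1: Region <- Tenure -> ParentIncome -> Industry
  P2: Region <- Tenure -> Income -> Industry
  P3: Region <- ParentIncome <- Tenure -> Income -> Industry
  P4: Region <- ParentIncome -> Industry
The empty set is not sufficient: P1 (Region <- Tenure -> ParentIncome -> Industry) has no collider blocking it and no conditioned non-collider, so it is open.
Try {ParentIncome, Tenure}:
  P1: blocked at fork node Tenure ∈ conditioning set.
  P2: blocked at fork node Tenure ∈ conditioning set.
  P3: blocked at chain node ParentIncome ∈ conditioning set.
  P4: blocked at fork node ParentIncome ∈ conditioning set.
{ParentIncome, Tenure} contains no descendant of Region and blocks every backdoor path.
Every element of {ParentIncome, Tenure} is needed (dropping ParentIncome leaves P4 open; dropping Tenure leaves P2 open), so no proper subset is valid.
Among all size-2 subsets of the eligible variables, only {ParentIncome, Tenure} blocks every backdoor path, so it is the unique smallest valid adjustment set.

{ParentIncome, Tenure}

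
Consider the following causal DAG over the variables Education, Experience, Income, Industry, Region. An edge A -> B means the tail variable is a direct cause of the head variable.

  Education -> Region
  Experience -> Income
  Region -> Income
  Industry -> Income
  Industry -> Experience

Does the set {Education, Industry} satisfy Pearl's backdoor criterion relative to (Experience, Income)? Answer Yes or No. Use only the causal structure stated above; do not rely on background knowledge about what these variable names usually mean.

Backdoor paths from Experience to Income (paths whose first edge points into Experience):
  P1: Experience <- Industry -> Income
Condition 1 (no descendant of Experience in the set): holds — descendants of Experience are {Income}; none are in {Education, Industry}.
Condition 2 (every backdoor path blocked by {Education, Industry}):
  P1: blocked at fork node Industry ∈ conditioning set.
{Education, Industry} satisfies the backdoor criterion.

Yes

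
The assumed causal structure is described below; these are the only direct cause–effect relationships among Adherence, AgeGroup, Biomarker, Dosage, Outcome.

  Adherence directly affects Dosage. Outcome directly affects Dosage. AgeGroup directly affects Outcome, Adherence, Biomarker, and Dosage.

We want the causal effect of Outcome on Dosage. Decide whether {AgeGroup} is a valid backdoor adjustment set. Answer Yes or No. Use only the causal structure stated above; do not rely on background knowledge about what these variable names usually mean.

Backdoor paths from Outcome to Dosage (paths whose first edge points into Outcome):
  P1: Outcome <- AgeGroup -> Adherence -> Dosage
  P2: Outcome <- AgeGroup -> Dosage
Condition 1 (no descendant of Outcome in the set): holds — descendants of Outcome are {Dosage}; none are in {AgeGroup}.
Condition 2 (every backdoor path blocked by {AgeGroup}):
  P1: blocked at fork node AgeGroup ∈ conditioning set.
  P2: blocked at fork node AgeGroup ∈ conditioning set.
{AgeGroup} satisfies the backdoor criterion.

Yes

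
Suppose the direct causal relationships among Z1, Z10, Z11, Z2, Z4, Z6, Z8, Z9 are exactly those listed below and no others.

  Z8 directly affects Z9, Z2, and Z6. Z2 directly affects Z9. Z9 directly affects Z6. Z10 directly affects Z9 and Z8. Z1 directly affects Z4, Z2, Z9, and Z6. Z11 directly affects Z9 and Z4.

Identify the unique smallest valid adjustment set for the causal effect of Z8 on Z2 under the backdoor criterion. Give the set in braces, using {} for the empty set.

Variables eligible for adjustment (non-descendants of Z8, excluding Z8 and Z2): {Z1, Z10, Z11, Z4}.
Backdoor paths from Z8 to Z2:
  P1: Z8 <- Z10 -> Z9 <- Z1 -> Z2
  P2: Z8 <- Z10 -> Z9 <- Z11 -> Z4 <- Z1 -> Z2
  P3: Z8 <- Z10 -> Z9 <- Z2
  P4: Z8 <- Z10 -> Z9 -> Z6 <- Z1 -> Z2
Each backdoor path contains an unconditioned collider, so every path is already blocked with the empty conditioning set:
  P1: blocked at collider Z9 (neither it nor any descendant is in the conditioning set).
  P2: blocked at collider Z9 (neither it nor any descendant is in the conditioning set).
  P3: blocked at collider Z9 (neither it nor any descendant is in the conditioning set).
  P4: blocked at collider Z6 (neither it nor any descendant is in the conditioning set).
The empty set is therefore the unique smallest valid set.

{}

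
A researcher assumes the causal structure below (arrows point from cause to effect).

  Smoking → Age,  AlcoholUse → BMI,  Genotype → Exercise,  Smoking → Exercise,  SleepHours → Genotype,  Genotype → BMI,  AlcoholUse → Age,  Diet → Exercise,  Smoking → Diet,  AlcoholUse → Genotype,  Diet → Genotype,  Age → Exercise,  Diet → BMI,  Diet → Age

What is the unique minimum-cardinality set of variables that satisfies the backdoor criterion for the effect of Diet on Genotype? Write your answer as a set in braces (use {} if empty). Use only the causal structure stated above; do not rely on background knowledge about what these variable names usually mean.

Variables eligible for adjustment (non-descendants of Diet, excluding Diet and Genotype): {AlcoholUse, SleepHours, Smoking}.
Backdoor paths from Diet to Genotype:
  P1: Diet <- Smoking -> Age <- AlcoholUse -> Genotype
  P2: Diet <- Smoking -> Age <- AlcoholUse -> BMI <- Genotype
  P3: Diet <- Smoking -> Age -> Exercise <- Genotype
  P4: Diet <- Smoking -> Exercise <- Genotype
  P5: Diet <- Smoking -> Exercise <- Age <- AlcoholUse -> Genotype
  P6: Diet <- Smoking -> Exercise <- Age <- AlcoholUse -> BMI <- Genotype
Each backdoor path contains an unconditioned collider, so every path is already blocked with the empty conditioning set:
  P1: blocked at collider Age (neither it nor any descendant is in the conditioning set).
  P2: blocked at collider Age (neither it nor any descendant is in the conditioning set).
  P3: blocked at collider Exercise (neither it nor any descendant is in the conditioning set).
  P4: blocked at collider Exercise (neither it nor any descendant is in the conditioning set).
  P5: blocked at collider Exercise (neither it nor any descendant is in the conditioning set).
  P6: blocked at collider Exercise (neither it nor any descendant is in the conditioning set).
The empty set is therefore the unique smallest valid set.

{}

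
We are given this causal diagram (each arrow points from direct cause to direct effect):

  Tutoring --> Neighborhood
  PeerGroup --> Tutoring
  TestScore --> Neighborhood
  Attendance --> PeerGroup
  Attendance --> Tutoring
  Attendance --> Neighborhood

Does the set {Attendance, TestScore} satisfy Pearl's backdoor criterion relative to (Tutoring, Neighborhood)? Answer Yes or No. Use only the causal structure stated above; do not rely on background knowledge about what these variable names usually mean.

Yes

Backdoor paths from Tutoring to Neighborhood (paths whose first edge points into Tutoring):
  P1: Tutoring <- Attendance -> Neighborhood
  P2: Tutoring <- PeerGroup <- Attendance -> Neighborhood
Condition 1 (no descendant of Tutoring in the set): holds — descendants of Tutoring are {Neighborhood}; none are in {Attendance, TestScore}.
Condition 2 (every backdoor path blocked by {Attendance, TestScore}):
  P1: blocked at fork node Attendance ∈ conditioning set.
  P2: blocked at fork node Attendance ∈ conditioning set.
{Attendance, TestScore} satisfies the backdoor criterion.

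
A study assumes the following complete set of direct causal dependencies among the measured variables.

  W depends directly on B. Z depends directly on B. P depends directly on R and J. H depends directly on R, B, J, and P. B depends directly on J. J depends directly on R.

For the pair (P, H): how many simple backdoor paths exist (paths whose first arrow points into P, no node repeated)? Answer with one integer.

6

A backdoor path from P to H is any simple undirected path whose first edge points into P (i.e. leaves P via a parent).
Parents of P: {J, R}.
Enumerating:
  P1: P <- R -> J -> B -> H
  P2: P <- R -> J -> H
  P3: P <- R -> H
  P4: P <- J <- R -> H
  P5: P <- J -> B -> H
  P6: P <- J -> H
That exhausts the simple backdoor paths. Count: 6.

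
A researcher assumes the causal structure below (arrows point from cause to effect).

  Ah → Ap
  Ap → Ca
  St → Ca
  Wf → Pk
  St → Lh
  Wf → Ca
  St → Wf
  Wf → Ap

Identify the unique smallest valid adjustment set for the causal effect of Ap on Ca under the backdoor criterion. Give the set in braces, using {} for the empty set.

Variables eligible for adjustment (non-descendants of Ap, excluding Ap and Ca): {Ah, Lh, Pk, St, Wf}.
Backdoor paths from Ap to Ca:
  P1: Ap <- Wf <- St -> Ca
  P2: Ap <- Wf -> Ca
The empty set is not sufficient: P1 (Ap <- Wf <- St -> Ca) has no collider blocking it and no conditioned non-collider, so it is open.
Try {Wf}:
  P1: blocked at chain node Wf ∈ conditioning set.
  P2: blocked at fork node Wf ∈ conditioning set.
{Wf} contains no descendant of Ap and blocks every backdoor path.
No other singleton works — e.g. {Ah} leaves P1 open — so {Wf} is the unique smallest valid adjustment set.

{Wf}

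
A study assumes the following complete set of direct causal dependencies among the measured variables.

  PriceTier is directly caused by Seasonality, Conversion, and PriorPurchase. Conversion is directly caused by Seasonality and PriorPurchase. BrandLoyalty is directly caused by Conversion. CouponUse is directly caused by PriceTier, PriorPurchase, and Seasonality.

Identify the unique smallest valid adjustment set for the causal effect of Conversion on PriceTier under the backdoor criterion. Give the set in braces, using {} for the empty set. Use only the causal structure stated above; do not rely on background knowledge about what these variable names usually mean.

{PriorPurchase, Seasonality}

Variables eligible for adjustment (non-descendants of Conversion, excluding Conversion and PriceTier): {PriorPurchase, Seasonality}.
Backdoor paths from Conversion to PriceTier:
  P1: Conversion <- Seasonality -> PriceTier
  P2: Conversion <- Seasonality -> CouponUse <- PriorPurchase -> PriceTier
  P3: Conversion <- Seasonality -> CouponUse <- PriceTier
  P4: Conversion <- PriorPurchase -> PriceTier
  P5: Conversion <- PriorPurchase -> CouponUse <- Seasonality -> PriceTier
  P6: Conversion <- PriorPurchase -> CouponUse <- PriceTier
The empty set is not sufficient: P1 (Conversion <- Seasonality -> PriceTier) has no collider blocking it and no conditioned non-collider, so it is open.
Try {PriorPurchase, Seasonality}:
  P1: blocked at fork node Seasonality ∈ conditioning set.
  P2: blocked at fork node Seasonality ∈ conditioning set.
  P3: blocked at fork node Seasonality ∈ conditioning set.
  P4: blocked at fork node PriorPurchase ∈ conditioning set.
  P5: blocked at fork node PriorPurchase ∈ conditioning set.
  P6: blocked at fork node PriorPurchase ∈ conditioning set.
{PriorPurchase, Seasonality} contains no descendant of Conversion and blocks every backdoor path.
Every element of {PriorPurchase, Seasonality} is needed (dropping PriorPurchase leaves P4 open; dropping Seasonality leaves P1 open), so no proper subset is valid.
Among all size-2 subsets of the eligible variables, only {PriorPurchase, Seasonality} blocks every backdoor path, so it is the unique smallest valid adjustment set.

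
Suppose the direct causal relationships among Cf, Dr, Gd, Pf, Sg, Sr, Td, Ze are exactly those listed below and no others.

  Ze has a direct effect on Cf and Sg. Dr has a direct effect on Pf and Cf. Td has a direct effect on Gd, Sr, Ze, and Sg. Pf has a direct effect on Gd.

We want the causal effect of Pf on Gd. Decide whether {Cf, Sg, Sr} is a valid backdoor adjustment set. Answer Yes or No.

Backdoor paths from Pf to Gd (paths whose first edge points into Pf):
  P1: Pf <- Dr -> Cf <- Ze <- Td -> Gd
  P2: Pf <- Dr -> Cf <- Ze -> Sg <- Td -> Gd
Condition 1 (no descendant of Pf in the set): holds — descendants of Pf are {Gd}; none are in {Cf, Sg, Sr}.
Condition 2 (every backdoor path blocked by {Cf, Sg, Sr}):
  P1: open — collider(s) Cf are conditioned on (or have a conditioned descendant) and no non-collider on the path is in the set.
  P2: open — collider(s) Cf, Sg are conditioned on (or have a conditioned descendant) and no non-collider on the path is in the set.
{Cf, Sg, Sr} does not satisfy the backdoor criterion.

No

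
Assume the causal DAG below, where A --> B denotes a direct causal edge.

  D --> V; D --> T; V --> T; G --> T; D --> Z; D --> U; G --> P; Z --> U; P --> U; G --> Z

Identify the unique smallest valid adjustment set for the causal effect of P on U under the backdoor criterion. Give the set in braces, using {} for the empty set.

Variables eligible for adjustment (non-descendants of P, excluding P and U): {D, G, T, V, Z}.
Backdoor paths from P to U:
  P1: P <- G -> Z <- D -> U
  P2: P <- G -> Z -> U
  P3: P <- G -> T <- D -> Z -> U
  P4: P <- G -> T <- D -> U
  P5: P <- G -> T <- V <- D -> Z -> U
  P6: P <- G -> T <- V <- D -> U
The empty set is not sufficient: P2 (P <- G -> Z -> U) has no collider blocking it and no conditioned non-collider, so it is open.
Try {G}:
  P1: blocked at fork node G ∈ conditioning set.
  P2: blocked at fork node G ∈ conditioning set.
  P3: blocked at fork node G ∈ conditioning set.
  P4: blocked at fork node G ∈ conditioning set.
  P5: blocked at fork node G ∈ conditioning set.
  P6: blocked at fork node G ∈ conditioning set.
{G} contains no descendant of P and blocks every backdoor path.
No other singleton works — e.g. {D} leaves P2 open — so {G} is the unique smallest valid adjustment set.

{G}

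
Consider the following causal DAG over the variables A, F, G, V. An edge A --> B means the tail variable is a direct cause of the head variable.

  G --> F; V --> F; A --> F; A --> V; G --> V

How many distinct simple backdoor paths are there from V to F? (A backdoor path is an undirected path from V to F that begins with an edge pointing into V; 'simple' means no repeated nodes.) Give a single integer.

2

A backdoor path from V to F is any simple undirected path whose first edge points into V (i.e. leaves V via a parent).
Parents of V: {A, G}.
Enumerating:
  P1: V <- G -> F
  P2: V <- A -> F
That exhausts the simple backdoor paths. Count: 2.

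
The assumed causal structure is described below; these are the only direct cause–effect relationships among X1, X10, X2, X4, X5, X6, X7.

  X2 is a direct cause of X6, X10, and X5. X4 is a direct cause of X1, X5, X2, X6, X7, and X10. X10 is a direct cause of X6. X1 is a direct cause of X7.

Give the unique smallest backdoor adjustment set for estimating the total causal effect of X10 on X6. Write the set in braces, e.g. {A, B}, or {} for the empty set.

Variables eligible for adjustment (non-descendants of X10, excluding X10 and X6): {X1, X2, X4, X5, X7}.
Backdoor paths from X10 to X6:
  P1: X10 <- X4 -> X2 -> X6
  P2: X10 <- X4 -> X6
  P3: X10 <- X4 -> X5 <- X2 -> X6
  P4: X10 <- X2 <- X4 -> X6
  P5: X10 <- X2 -> X6
  P6: X10 <- X2 -> X5 <- X4 -> X6
The empty set is not sufficient: P1 (X10 <- X4 -> X2 -> X6) has no collider blocking it and no conditioned non-collider, so it is open.
Try {X2, X4}:
  P1: blocked at fork node X4 ∈ conditioning set.
  P2: blocked at fork node X4 ∈ conditioning set.
  P3: blocked at fork node X4 ∈ conditioning set.
  P4: blocked at chain node X2 ∈ conditioning set.
  P5: blocked at fork node X2 ∈ conditioning set.
  P6: blocked at fork node X2 ∈ conditioning set.
{X2, X4} contains no descendant of X10 and blocks every backdoor path.
Every element of {X2, X4} is needed (dropping X2 leaves P5 open; dropping X4 leaves P2 open), so no proper subset is valid.
Among all size-2 subsets of the eligible variables, only {X2, X4} blocks every backdoor path, so it is the unique smallest valid adjustment set.

{X2, X4}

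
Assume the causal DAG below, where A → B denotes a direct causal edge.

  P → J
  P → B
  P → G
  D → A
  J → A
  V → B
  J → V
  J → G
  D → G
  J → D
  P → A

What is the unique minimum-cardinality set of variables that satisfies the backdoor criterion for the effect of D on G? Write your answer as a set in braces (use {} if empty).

{J}

Variables eligible for adjustment (non-descendants of D, excluding D and G): {B, J, P, V}.
Backdoor paths from D to G:
  P1: D <- J <- P -> G
  P2: D <- J -> V -> B <- P -> G
  P3: D <- J -> A <- P -> G
  P4: D <- J -> G
The empty set is not sufficient: P1 (D <- J <- P -> G) has no collider blocking it and no conditioned non-collider, so it is open.
Try {J}:
  P1: blocked at chain node J ∈ conditioning set.
  P2: blocked at fork node J ∈ conditioning set.
  P3: blocked at fork node J ∈ conditioning set.
  P4: blocked at fork node J ∈ conditioning set.
{J} contains no descendant of D and blocks every backdoor path.
No other singleton works — e.g. {P} leaves P4 open — so {J} is the unique smallest valid adjustment set.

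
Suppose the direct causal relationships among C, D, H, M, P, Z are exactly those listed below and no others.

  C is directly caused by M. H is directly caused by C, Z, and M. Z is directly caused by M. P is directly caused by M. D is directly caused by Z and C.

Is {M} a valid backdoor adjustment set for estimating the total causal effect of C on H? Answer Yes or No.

Backdoor paths from C to H (paths whose first edge points into C):
  P1: C <- M -> Z -> H
  P2: C <- M -> H
Condition 1 (no descendant of C in the set): holds — descendants of C are {D, H}; none are in {M}.
Condition 2 (every backdoor path blocked by {M}):
  P1: blocked at fork node M ∈ conditioning set.
  P2: blocked at fork node M ∈ conditioning set.
{M} satisfies the backdoor criterion.

Yes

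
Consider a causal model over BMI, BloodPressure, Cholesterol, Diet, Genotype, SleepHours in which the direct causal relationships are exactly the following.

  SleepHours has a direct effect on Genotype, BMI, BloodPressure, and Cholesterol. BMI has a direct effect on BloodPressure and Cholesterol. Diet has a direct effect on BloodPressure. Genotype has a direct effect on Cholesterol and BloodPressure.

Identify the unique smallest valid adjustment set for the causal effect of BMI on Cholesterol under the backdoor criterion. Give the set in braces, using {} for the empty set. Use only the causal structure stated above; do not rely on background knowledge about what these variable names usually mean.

Variables eligible for adjustment (non-descendants of BMI, excluding BMI and Cholesterol): {Diet, Genotype, SleepHours}.
Backdoor paths from BMI to Cholesterol:
  P1: BMI <- SleepHours -> Genotype -> Cholesterol
  P2: BMI <- SleepHours -> Cholesterol
  P3: BMI <- SleepHours -> BloodPressure <- Genotype -> Cholesterol
The empty set is not sufficient: P1 (BMI <- SleepHours -> Genotype -> Cholesterol) has no collider blocking it and no conditioned non-collider, so it is open.
Try {SleepHours}:
  P1: blocked at fork node SleepHours ∈ conditioning set.
  P2: blocked at fork node SleepHours ∈ conditioning set.
  P3: blocked at fork node SleepHours ∈ conditioning set.
{SleepHours} contains no descendant of BMI and blocks every backdoor path.
No other singleton works — e.g. {Genotype} leaves P2 open — so {SleepHours} is the unique smallest valid adjustment set.

{SleepHours}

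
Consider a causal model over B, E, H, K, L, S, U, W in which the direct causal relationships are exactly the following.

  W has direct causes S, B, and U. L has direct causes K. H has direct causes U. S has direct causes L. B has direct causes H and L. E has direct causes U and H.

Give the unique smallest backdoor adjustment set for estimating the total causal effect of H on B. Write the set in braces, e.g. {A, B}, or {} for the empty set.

{}

Variables eligible for adjustment (non-descendants of H, excluding H and B): {K, L, S, U}.
Backdoor paths from H to B:
  P1: H <- U -> W <- S <- L -> B
  P2: H <- U -> W <- B
Each backdoor path contains an unconditioned collider, so every path is already blocked with the empty conditioning set:
  P1: blocked at collider W (neither it nor any descendant is in the conditioning set).
  P2: blocked at collider W (neither it nor any descendant is in the conditioning set).
The empty set is therefore the unique smallest valid set.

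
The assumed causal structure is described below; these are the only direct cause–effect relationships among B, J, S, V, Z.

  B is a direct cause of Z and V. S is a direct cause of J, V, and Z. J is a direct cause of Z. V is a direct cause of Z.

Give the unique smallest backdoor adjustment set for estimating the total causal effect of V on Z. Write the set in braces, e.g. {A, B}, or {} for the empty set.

{B, S}

Variables eligible for adjustment (non-descendants of V, excluding V and Z): {B, J, S}.
Backdoor paths from V to Z:
  P1: V <- S -> J -> Z
  P2: V <- S -> Z
  P3: V <- B -> Z
The empty set is not sufficient: P1 (V <- S -> J -> Z) has no collider blocking it and no conditioned non-collider, so it is open.
Try {B, S}:
  P1: blocked at fork node S ∈ conditioning set.
  P2: blocked at fork node S ∈ conditioning set.
  P3: blocked at fork node B ∈ conditioning set.
{B, S} contains no descendant of V and blocks every backdoor path.
Every element of {B, S} is needed (dropping B leaves P3 open; dropping S leaves P1 open), so no proper subset is valid.
Among all size-2 subsets of the eligible variables, only {B, S} blocks every backdoor path, so it is the unique smallest valid adjustment set.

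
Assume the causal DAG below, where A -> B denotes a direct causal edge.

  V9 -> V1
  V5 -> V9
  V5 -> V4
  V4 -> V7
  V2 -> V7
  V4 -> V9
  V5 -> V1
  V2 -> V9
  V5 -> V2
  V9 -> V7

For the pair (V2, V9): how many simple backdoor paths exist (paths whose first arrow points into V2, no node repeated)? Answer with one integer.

A backdoor path from V2 to V9 is any simple undirected path whose first edge points into V2 (i.e. leaves V2 via a parent).
Parents of V2: {V5}.
Enumerating:
  P1: V2 <- V5 -> V4 -> V9
  P2: V2 <- V5 -> V4 -> V7 <- V9
  P3: V2 <- V5 -> V9
  P4: V2 <- V5 -> V1 <- V9
That exhausts the simple backdoor paths. Count: 4.

4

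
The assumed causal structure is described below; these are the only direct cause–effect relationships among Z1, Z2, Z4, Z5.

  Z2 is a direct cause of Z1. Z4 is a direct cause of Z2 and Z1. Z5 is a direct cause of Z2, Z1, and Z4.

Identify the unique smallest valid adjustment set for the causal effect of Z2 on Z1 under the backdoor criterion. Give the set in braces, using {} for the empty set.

{Z4, Z5}

Variables eligible for adjustment (non-descendants of Z2, excluding Z2 and Z1): {Z4, Z5}.
Backdoor paths from Z2 to Z1:
  P1: Z2 <- Z5 -> Z4 -> Z1
  P2: Z2 <- Z5 -> Z1
  P3: Z2 <- Z4 <- Z5 -> Z1
  P4: Z2 <- Z4 -> Z1
The empty set is not sufficient: P1 (Z2 <- Z5 -> Z4 -> Z1) has no collider blocking it and no conditioned non-collider, so it is open.
Try {Z4, Z5}:
  P1: blocked at fork node Z5 ∈ conditioning set.
  P2: blocked at fork node Z5 ∈ conditioning set.
  P3: blocked at chain node Z4 ∈ conditioning set.
  P4: blocked at fork node Z4 ∈ conditioning set.
{Z4, Z5} contains no descendant of Z2 and blocks every backdoor path.
Every element of {Z4, Z5} is needed (dropping Z4 leaves P4 open; dropping Z5 leaves P2 open), so no proper subset is valid.
Among all size-2 subsets of the eligible variables, only {Z4, Z5} blocks every backdoor path, so it is the unique smallest valid adjustment set.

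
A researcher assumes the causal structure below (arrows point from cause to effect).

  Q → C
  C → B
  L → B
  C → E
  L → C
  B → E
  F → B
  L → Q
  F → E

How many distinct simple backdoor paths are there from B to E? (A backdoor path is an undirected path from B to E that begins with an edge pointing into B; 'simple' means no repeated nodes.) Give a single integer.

4

A backdoor path from B to E is any simple undirected path whose first edge points into B (i.e. leaves B via a parent).
Parents of B: {C, F, L}.
Enumerating:
  P1: B <- L -> Q -> C -> E
  P2: B <- L -> C -> E
  P3: B <- F -> E
  P4: B <- C -> E
That exhausts the simple backdoor paths. Count: 4.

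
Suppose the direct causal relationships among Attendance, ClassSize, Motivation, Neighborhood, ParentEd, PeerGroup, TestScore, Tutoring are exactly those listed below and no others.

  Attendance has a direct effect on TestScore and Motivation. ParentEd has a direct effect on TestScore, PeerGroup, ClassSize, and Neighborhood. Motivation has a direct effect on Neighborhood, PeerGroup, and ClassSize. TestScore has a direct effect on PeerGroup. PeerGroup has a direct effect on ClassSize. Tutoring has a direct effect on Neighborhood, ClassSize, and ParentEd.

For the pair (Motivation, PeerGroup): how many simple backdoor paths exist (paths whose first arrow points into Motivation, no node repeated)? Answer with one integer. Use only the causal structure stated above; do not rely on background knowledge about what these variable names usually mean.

A backdoor path from Motivation to PeerGroup is any simple undirected path whose first edge points into Motivation (i.e. leaves Motivation via a parent).
Parents of Motivation: {Attendance}.
Enumerating:
  P1: Motivation <- Attendance -> TestScore <- ParentEd <- Tutoring -> ClassSize <- PeerGroup
  P2: Motivation <- Attendance -> TestScore <- ParentEd -> Neighborhood <- Tutoring -> ClassSize <- PeerGroup
  P3: Motivation <- Attendance -> TestScore <- ParentEd -> PeerGroup
  P4: Motivation <- Attendance -> TestScore <- ParentEd -> ClassSize <- PeerGroup
  P5: Motivation <- Attendance -> TestScore -> PeerGroup
That exhausts the simple backdoor paths. Count: 5.

5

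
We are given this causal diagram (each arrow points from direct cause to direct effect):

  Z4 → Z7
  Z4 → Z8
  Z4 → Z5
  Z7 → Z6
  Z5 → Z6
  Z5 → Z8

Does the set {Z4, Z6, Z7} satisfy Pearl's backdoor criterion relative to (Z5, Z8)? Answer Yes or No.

Backdoor paths from Z5 to Z8 (paths whose first edge points into Z5):
  P1: Z5 <- Z4 -> Z8
Condition 1 (no descendant of Z5 in the set): FAILS — Z6 is a descendant of Z5.
Condition 2 (every backdoor path blocked by {Z4, Z6, Z7}):
  P1: blocked at fork node Z4 ∈ conditioning set.
{Z4, Z6, Z7} does not satisfy the backdoor criterion.

No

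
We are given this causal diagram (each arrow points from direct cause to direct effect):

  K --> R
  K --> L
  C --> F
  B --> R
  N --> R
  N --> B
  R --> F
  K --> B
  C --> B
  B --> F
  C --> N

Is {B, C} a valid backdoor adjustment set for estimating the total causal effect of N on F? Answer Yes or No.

No

Backdoor paths from N to F (paths whose first edge points into N):
  P1: N <- C -> B <- K -> R -> F
  P2: N <- C -> B -> R -> F
  P3: N <- C -> B -> F
  P4: N <- C -> F
Condition 1 (no descendant of N in the set): FAILS — B is a descendant of N.
Condition 2 (every backdoor path blocked by {B, C}):
  P1: blocked at fork node C ∈ conditioning set.
  P2: blocked at fork node C ∈ conditioning set.
  P3: blocked at fork node C ∈ conditioning set.
  P4: blocked at fork node C ∈ conditioning set.
{B, C} does not satisfy the backdoor criterion.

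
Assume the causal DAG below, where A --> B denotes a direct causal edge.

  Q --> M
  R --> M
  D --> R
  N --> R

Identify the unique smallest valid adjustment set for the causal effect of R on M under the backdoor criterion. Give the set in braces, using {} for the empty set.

{}

Variables eligible for adjustment (non-descendants of R, excluding R and M): {D, N, Q}.
Backdoor paths from R to M:
  (none)
With no backdoor paths the empty set already satisfies the criterion, and it is trivially minimal.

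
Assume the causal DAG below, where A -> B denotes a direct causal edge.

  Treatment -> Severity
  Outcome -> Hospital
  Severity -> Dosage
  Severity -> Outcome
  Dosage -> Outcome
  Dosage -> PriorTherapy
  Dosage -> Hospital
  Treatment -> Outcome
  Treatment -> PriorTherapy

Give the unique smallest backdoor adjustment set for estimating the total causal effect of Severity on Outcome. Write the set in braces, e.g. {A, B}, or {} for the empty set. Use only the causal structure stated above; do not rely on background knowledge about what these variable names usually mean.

Variables eligible for adjustment (non-descendants of Severity, excluding Severity and Outcome): {Treatment}.
Backdoor paths from Severity to Outcome:
  P1: Severity <- Treatment -> Outcome
  P2: Severity <- Treatment -> PriorTherapy <- Dosage -> Outcome
  P3: Severity <- Treatment -> PriorTherapy <- Dosage -> Hospital <- Outcome
The empty set is not sufficient: P1 (Severity <- Treatment -> Outcome) has no collider blocking it and no conditioned non-collider, so it is open.
Try {Treatment}:
  P1: blocked at fork node Treatment ∈ conditioning set.
  P2: blocked at fork node Treatment ∈ conditioning set.
  P3: blocked at fork node Treatment ∈ conditioning set.
{Treatment} contains no descendant of Severity and blocks every backdoor path.
{Treatment} is the unique smallest valid adjustment set.

{Treatment}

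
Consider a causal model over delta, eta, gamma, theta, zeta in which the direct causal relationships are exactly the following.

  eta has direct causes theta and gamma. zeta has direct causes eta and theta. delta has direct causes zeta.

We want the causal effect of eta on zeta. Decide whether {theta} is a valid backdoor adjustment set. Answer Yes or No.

Yes

Backdoor paths from eta to zeta (paths whose first edge points into eta):
  P1: eta <- theta -> zeta
Condition 1 (no descendant of eta in the set): holds — descendants of eta are {delta, zeta}; none are in {theta}.
Condition 2 (every backdoor path blocked by {theta}):
  P1: blocked at fork node theta ∈ conditioning set.
{theta} satisfies the backdoor criterion.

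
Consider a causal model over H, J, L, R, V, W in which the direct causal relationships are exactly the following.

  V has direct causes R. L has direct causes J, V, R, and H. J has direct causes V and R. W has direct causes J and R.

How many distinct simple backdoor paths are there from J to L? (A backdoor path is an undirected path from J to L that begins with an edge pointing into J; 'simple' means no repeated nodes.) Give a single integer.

A backdoor path from J to L is any simple undirected path whose first edge points into J (i.e. leaves J via a parent).
Parents of J: {R, V}.
Enumerating:
  P1: J <- R -> V -> L
  P2: J <- R -> L
  P3: J <- V <- R -> L
  P4: J <- V -> L
That exhausts the simple backdoor paths. Count: 4.

4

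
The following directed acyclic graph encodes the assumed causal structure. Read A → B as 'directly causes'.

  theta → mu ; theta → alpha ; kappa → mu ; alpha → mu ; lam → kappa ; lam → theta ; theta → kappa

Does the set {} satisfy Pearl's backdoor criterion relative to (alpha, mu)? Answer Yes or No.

No

Backdoor paths from alpha to mu (paths whose first edge points into alpha):
  P1: alpha <- theta <- lam -> kappa -> mu
  P2: alpha <- theta -> kappa -> mu
  P3: alpha <- theta -> mu
Condition 1 (no descendant of alpha in the set): holds — descendants of alpha are {mu}; none are in {}.
Condition 2 (every backdoor path blocked by {}):
  P1: open — no interior node is in the conditioning set.
  P2: open — no interior node is in the conditioning set.
  P3: open — no interior node is in the conditioning set.
{} does not satisfy the backdoor criterion.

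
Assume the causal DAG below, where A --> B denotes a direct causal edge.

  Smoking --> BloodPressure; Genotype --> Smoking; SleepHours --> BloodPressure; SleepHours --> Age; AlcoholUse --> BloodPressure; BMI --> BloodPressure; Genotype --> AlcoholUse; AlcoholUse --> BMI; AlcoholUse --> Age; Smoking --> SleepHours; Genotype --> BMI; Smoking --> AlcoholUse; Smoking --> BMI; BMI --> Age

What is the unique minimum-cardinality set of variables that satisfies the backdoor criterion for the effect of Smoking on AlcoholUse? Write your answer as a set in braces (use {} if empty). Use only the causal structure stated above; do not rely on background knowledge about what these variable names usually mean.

{Genotype}

Variables eligible for adjustment (non-descendants of Smoking, excluding Smoking and AlcoholUse): {Genotype}.
Backdoor paths from Smoking to AlcoholUse:
  P1: Smoking <- Genotype -> AlcoholUse
  P2: Smoking <- Genotype -> BMI <- AlcoholUse
  P3: Smoking <- Genotype -> BMI -> BloodPressure <- AlcoholUse
  P4: Smoking <- Genotype -> BMI -> BloodPressure <- SleepHours -> Age <- AlcoholUse
  P5: Smoking <- Genotype -> BMI -> Age <- AlcoholUse
  P6: Smoking <- Genotype -> BMI -> Age <- SleepHours -> BloodPressure <- AlcoholUse
The empty set is not sufficient: P1 (Smoking <- Genotype -> AlcoholUse) has no collider blocking it and no conditioned non-collider, so it is open.
Try {Genotype}:
  P1: blocked at fork node Genotype ∈ conditioning set.
  P2: blocked at fork node Genotype ∈ conditioning set.
  P3: blocked at fork node Genotype ∈ conditioning set.
  P4: blocked at fork node Genotype ∈ conditioning set.
  P5: blocked at fork node Genotype ∈ conditioning set.
  P6: blocked at fork node Genotype ∈ conditioning set.
{Genotype} contains no descendant of Smoking and blocks every backdoor path.
{Genotype} is the unique smallest valid adjustment set.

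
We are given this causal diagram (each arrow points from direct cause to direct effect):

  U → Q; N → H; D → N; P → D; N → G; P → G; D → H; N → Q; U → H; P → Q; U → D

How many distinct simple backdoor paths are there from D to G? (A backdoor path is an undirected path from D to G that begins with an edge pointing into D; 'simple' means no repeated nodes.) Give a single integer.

A backdoor path from D to G is any simple undirected path whose first edge points into D (i.e. leaves D via a parent).
Parents of D: {P, U}.
Enumerating:
  P1: D <- P -> Q <- U -> H <- N -> G
  P2: D <- P -> Q <- N -> G
  P3: D <- P -> G
  P4: D <- U -> Q <- P -> G
  P5: D <- U -> Q <- N -> G
  P6: D <- U -> H <- N -> Q <- P -> G
  P7: D <- U -> H <- N -> G
That exhausts the simple backdoor paths. Count: 7.

7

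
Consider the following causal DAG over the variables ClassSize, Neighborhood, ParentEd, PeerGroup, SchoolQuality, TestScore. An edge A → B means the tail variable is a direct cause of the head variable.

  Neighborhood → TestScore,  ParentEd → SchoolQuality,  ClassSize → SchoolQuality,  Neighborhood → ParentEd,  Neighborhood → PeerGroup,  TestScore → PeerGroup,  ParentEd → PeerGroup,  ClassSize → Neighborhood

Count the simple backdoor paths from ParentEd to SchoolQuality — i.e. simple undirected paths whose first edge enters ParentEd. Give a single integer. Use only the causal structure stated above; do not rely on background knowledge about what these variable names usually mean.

1

A backdoor path from ParentEd to SchoolQuality is any simple undirected path whose first edge points into ParentEd (i.e. leaves ParentEd via a parent).
Parents of ParentEd: {Neighborhood}.
Enumerating:
  P1: ParentEd <- Neighborhood <- ClassSize -> SchoolQuality
That exhausts the simple backdoor paths. Count: 1.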